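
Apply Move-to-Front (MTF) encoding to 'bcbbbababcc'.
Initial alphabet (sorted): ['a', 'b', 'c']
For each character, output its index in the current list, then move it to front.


MTF encoding:
'b': index 1 in ['a', 'b', 'c'] -> ['b', 'a', 'c']
'c': index 2 in ['b', 'a', 'c'] -> ['c', 'b', 'a']
'b': index 1 in ['c', 'b', 'a'] -> ['b', 'c', 'a']
'b': index 0 in ['b', 'c', 'a'] -> ['b', 'c', 'a']
'b': index 0 in ['b', 'c', 'a'] -> ['b', 'c', 'a']
'a': index 2 in ['b', 'c', 'a'] -> ['a', 'b', 'c']
'b': index 1 in ['a', 'b', 'c'] -> ['b', 'a', 'c']
'a': index 1 in ['b', 'a', 'c'] -> ['a', 'b', 'c']
'b': index 1 in ['a', 'b', 'c'] -> ['b', 'a', 'c']
'c': index 2 in ['b', 'a', 'c'] -> ['c', 'b', 'a']
'c': index 0 in ['c', 'b', 'a'] -> ['c', 'b', 'a']


Output: [1, 2, 1, 0, 0, 2, 1, 1, 1, 2, 0]


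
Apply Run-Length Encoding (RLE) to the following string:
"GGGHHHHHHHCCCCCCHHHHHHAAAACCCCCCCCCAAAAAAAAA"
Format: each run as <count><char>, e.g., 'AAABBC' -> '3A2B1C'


Scanning runs left to right:
  i=0: run of 'G' x 3 -> '3G'
  i=3: run of 'H' x 7 -> '7H'
  i=10: run of 'C' x 6 -> '6C'
  i=16: run of 'H' x 6 -> '6H'
  i=22: run of 'A' x 4 -> '4A'
  i=26: run of 'C' x 9 -> '9C'
  i=35: run of 'A' x 9 -> '9A'

RLE = 3G7H6C6H4A9C9A


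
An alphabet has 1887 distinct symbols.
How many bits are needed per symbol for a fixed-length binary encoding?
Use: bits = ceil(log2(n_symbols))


log2(1887) = 10.8819
Bracket: 2^10 = 1024 < 1887 <= 2^11 = 2048
So ceil(log2(1887)) = 11

bits = ceil(log2(1887)) = ceil(10.8819) = 11 bits


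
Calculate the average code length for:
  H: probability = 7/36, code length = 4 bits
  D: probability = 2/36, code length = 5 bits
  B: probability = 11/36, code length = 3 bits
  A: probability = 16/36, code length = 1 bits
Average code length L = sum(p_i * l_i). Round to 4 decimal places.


Weighted contributions p_i * l_i:
  H: (7/36) * 4 = 28/36
  D: (2/36) * 5 = 10/36
  B: (11/36) * 3 = 33/36
  A: (16/36) * 1 = 16/36
Sum = (28 + 10 + 33 + 16)/36 = 87/36

L = 87/36 = 2.4167 bits/symbol


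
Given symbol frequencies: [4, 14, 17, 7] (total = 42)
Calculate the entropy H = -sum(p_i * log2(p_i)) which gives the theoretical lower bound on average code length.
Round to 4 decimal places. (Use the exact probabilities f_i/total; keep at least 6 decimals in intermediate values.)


Per-symbol terms -p_i * log2(p_i) with p_i = f_i/42:
  p = 4/42 = 0.095238: log2(p) = -3.392317, -p*log2(p) = 0.323078
  p = 14/42 = 0.333333: log2(p) = -1.584963, -p*log2(p) = 0.528321
  p = 17/42 = 0.404762: log2(p) = -1.304855, -p*log2(p) = 0.528155
  p = 7/42 = 0.166667: log2(p) = -2.584963, -p*log2(p) = 0.430827
H = 0.323078 + 0.528321 + 0.528155 + 0.430827 = 1.810381

H = 1.8104 bits/symbol


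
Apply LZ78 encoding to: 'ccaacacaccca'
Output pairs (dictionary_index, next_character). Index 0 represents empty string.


LZ78 encoding steps:
Dictionary: {0: ''}
Step 1: w='' (idx 0), next='c' -> output (0, 'c'), add 'c' as idx 1
Step 2: w='c' (idx 1), next='a' -> output (1, 'a'), add 'ca' as idx 2
Step 3: w='' (idx 0), next='a' -> output (0, 'a'), add 'a' as idx 3
Step 4: w='ca' (idx 2), next='c' -> output (2, 'c'), add 'cac' as idx 4
Step 5: w='a' (idx 3), next='c' -> output (3, 'c'), add 'ac' as idx 5
Step 6: w='c' (idx 1), next='c' -> output (1, 'c'), add 'cc' as idx 6
Step 7: w='a' (idx 3), end of input -> output (3, '')


Encoded: [(0, 'c'), (1, 'a'), (0, 'a'), (2, 'c'), (3, 'c'), (1, 'c'), (3, '')]


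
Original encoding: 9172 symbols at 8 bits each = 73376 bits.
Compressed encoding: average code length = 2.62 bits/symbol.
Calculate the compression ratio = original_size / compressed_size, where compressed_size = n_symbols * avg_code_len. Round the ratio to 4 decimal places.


original_size = n_symbols * orig_bits = 9172 * 8 = 73376 bits
compressed_size = n_symbols * avg_code_len = 9172 * 2.62 = 24030.64 bits
ratio = original_size / compressed_size = 73376 / 24030.64 = 3.0534

Compression ratio = 3.0534


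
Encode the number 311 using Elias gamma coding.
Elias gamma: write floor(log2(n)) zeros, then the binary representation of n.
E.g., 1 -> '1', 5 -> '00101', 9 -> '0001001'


num_bits = floor(log2(311)) + 1 = 9
leading_zeros = num_bits - 1 = 8
binary(311) = 100110111

Elias gamma(311) = '00000000' + '100110111' = 00000000100110111 (17 bits)


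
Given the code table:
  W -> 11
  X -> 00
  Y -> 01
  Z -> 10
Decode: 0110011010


Decoding:
01 -> Y
10 -> Z
01 -> Y
10 -> Z
10 -> Z


Result: YZYZZ


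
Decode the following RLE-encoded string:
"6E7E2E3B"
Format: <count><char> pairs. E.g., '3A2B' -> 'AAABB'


Expanding each <count><char> pair:
  6E -> 'EEEEEE'
  7E -> 'EEEEEEE'
  2E -> 'EE'
  3B -> 'BBB'

Decoded = EEEEEEEEEEEEEEEBBB


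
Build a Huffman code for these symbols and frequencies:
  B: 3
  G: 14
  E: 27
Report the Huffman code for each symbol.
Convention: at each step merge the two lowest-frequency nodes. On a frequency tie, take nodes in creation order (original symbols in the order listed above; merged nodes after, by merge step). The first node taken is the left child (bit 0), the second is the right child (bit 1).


Huffman tree construction:
Step 1: Merge B(3) + G(14) = 17
Step 2: Merge (B+G)(17) + E(27) = 44
Read each symbol's code off the tree from the root (left child = 0, right child = 1).

Codes:
  B: 00 (length 2)
  G: 01 (length 2)
  E: 1 (length 1)
Average code length: 61/44 = 1.3864 bits/symbol


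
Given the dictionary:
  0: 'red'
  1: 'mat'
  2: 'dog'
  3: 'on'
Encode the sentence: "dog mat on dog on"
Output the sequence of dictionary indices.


Look up each word in the dictionary:
  'dog' -> 2
  'mat' -> 1
  'on' -> 3
  'dog' -> 2
  'on' -> 3

Encoded: [2, 1, 3, 2, 3]


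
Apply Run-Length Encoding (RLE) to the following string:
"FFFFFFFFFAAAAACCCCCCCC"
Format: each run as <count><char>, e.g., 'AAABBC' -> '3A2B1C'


Scanning runs left to right:
  i=0: run of 'F' x 9 -> '9F'
  i=9: run of 'A' x 5 -> '5A'
  i=14: run of 'C' x 8 -> '8C'

RLE = 9F5A8C


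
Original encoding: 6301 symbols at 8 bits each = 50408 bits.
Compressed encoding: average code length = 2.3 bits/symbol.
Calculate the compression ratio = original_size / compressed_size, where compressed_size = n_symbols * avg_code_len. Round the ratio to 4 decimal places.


original_size = n_symbols * orig_bits = 6301 * 8 = 50408 bits
compressed_size = n_symbols * avg_code_len = 6301 * 2.3 = 14492.3 bits
ratio = original_size / compressed_size = 50408 / 14492.3 = 3.4783

Compression ratio = 3.4783


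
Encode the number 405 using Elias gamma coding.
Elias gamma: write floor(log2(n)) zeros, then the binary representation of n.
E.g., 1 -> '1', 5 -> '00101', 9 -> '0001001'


num_bits = floor(log2(405)) + 1 = 9
leading_zeros = num_bits - 1 = 8
binary(405) = 110010101

Elias gamma(405) = '00000000' + '110010101' = 00000000110010101 (17 bits)


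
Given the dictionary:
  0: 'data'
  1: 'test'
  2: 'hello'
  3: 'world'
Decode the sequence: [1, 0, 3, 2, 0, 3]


Look up each index in the dictionary:
  1 -> 'test'
  0 -> 'data'
  3 -> 'world'
  2 -> 'hello'
  0 -> 'data'
  3 -> 'world'

Decoded: "test data world hello data world"


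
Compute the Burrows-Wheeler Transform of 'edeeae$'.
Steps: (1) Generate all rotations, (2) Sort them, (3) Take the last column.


Rotations (sorted):
  0: $edeeae -> last char: e
  1: ae$edee -> last char: e
  2: deeae$e -> last char: e
  3: e$edeea -> last char: a
  4: eae$ede -> last char: e
  5: edeeae$ -> last char: $
  6: eeae$ed -> last char: d


BWT = eeeae$d


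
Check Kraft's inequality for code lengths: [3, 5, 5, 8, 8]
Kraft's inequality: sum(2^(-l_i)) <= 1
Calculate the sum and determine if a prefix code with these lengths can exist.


Sum = 2^(-3) + 2^(-5) + 2^(-5) + 2^(-8) + 2^(-8)
    = 0.125 + 0.03125 + 0.03125 + 0.00390625 + 0.00390625
    = 50/256 = 0.1953125
Since 0.1953125 <= 1, Kraft's inequality IS satisfied.
A prefix code with these lengths CAN exist.

Kraft sum = 0.1953125. Satisfied.


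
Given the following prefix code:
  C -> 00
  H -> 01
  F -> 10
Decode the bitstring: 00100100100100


Decoding step by step:
Bits 00 -> C
Bits 10 -> F
Bits 01 -> H
Bits 00 -> C
Bits 10 -> F
Bits 01 -> H
Bits 00 -> C


Decoded message: CFHCFHC


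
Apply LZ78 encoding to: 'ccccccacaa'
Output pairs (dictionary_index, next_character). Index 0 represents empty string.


LZ78 encoding steps:
Dictionary: {0: ''}
Step 1: w='' (idx 0), next='c' -> output (0, 'c'), add 'c' as idx 1
Step 2: w='c' (idx 1), next='c' -> output (1, 'c'), add 'cc' as idx 2
Step 3: w='cc' (idx 2), next='c' -> output (2, 'c'), add 'ccc' as idx 3
Step 4: w='' (idx 0), next='a' -> output (0, 'a'), add 'a' as idx 4
Step 5: w='c' (idx 1), next='a' -> output (1, 'a'), add 'ca' as idx 5
Step 6: w='a' (idx 4), end of input -> output (4, '')


Encoded: [(0, 'c'), (1, 'c'), (2, 'c'), (0, 'a'), (1, 'a'), (4, '')]


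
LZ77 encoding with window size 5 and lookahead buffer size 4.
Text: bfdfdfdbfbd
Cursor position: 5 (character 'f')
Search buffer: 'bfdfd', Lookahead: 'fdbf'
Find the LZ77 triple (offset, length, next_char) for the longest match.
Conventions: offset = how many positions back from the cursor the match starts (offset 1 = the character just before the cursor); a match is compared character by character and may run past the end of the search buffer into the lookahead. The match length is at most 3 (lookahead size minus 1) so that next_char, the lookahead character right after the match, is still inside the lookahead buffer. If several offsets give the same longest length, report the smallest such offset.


Try each offset into the search buffer:
  offset=1 (pos 4, char 'd'): match length 0
  offset=2 (pos 3, char 'f'): match length 2
  offset=3 (pos 2, char 'd'): match length 0
  offset=4 (pos 1, char 'f'): match length 2
  offset=5 (pos 0, char 'b'): match length 0
Longest match has length 2, found at offsets 2, 4; take the smallest, offset 2.
next_char = character at position 5 + 2 = 7 -> 'b'

Best match: offset=2, length=2 (matching 'fd' starting at position 3)
LZ77 triple: (2, 2, 'b')


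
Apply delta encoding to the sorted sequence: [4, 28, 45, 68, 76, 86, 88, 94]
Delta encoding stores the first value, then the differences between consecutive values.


First value: 4
Deltas:
  28 - 4 = 24
  45 - 28 = 17
  68 - 45 = 23
  76 - 68 = 8
  86 - 76 = 10
  88 - 86 = 2
  94 - 88 = 6


Delta encoded: [4, 24, 17, 23, 8, 10, 2, 6]


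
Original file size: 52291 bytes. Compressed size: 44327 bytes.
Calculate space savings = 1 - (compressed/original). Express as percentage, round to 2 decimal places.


ratio = compressed/original = 44327/52291 = 0.847698
savings = 1 - ratio = 1 - 0.847698 = 0.152302
as a percentage: 0.152302 * 100 = 15.23%

Space savings = 1 - 44327/52291 = 15.23%


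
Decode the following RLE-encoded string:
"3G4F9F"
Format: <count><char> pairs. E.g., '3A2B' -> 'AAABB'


Expanding each <count><char> pair:
  3G -> 'GGG'
  4F -> 'FFFF'
  9F -> 'FFFFFFFFF'

Decoded = GGGFFFFFFFFFFFFF


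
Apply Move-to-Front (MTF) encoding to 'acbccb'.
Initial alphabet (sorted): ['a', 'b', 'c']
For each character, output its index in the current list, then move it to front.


MTF encoding:
'a': index 0 in ['a', 'b', 'c'] -> ['a', 'b', 'c']
'c': index 2 in ['a', 'b', 'c'] -> ['c', 'a', 'b']
'b': index 2 in ['c', 'a', 'b'] -> ['b', 'c', 'a']
'c': index 1 in ['b', 'c', 'a'] -> ['c', 'b', 'a']
'c': index 0 in ['c', 'b', 'a'] -> ['c', 'b', 'a']
'b': index 1 in ['c', 'b', 'a'] -> ['b', 'c', 'a']


Output: [0, 2, 2, 1, 0, 1]


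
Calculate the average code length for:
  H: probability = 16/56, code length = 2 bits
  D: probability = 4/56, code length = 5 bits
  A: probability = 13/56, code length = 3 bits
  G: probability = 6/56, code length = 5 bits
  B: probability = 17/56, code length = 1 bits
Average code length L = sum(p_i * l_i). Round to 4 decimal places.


Weighted contributions p_i * l_i:
  H: (16/56) * 2 = 32/56
  D: (4/56) * 5 = 20/56
  A: (13/56) * 3 = 39/56
  G: (6/56) * 5 = 30/56
  B: (17/56) * 1 = 17/56
Sum = (32 + 20 + 39 + 30 + 17)/56 = 138/56

L = 138/56 = 2.4643 bits/symbol


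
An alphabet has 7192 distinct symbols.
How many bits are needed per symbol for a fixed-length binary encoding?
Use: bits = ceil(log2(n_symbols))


log2(7192) = 12.8122
Bracket: 2^12 = 4096 < 7192 <= 2^13 = 8192
So ceil(log2(7192)) = 13

bits = ceil(log2(7192)) = ceil(12.8122) = 13 bits


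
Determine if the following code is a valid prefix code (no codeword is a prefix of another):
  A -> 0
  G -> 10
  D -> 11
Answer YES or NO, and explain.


Checking each pair (does one codeword prefix another?):
  A='0' vs G='10': no prefix
  A='0' vs D='11': no prefix
  G='10' vs A='0': no prefix
  G='10' vs D='11': no prefix
  D='11' vs A='0': no prefix
  D='11' vs G='10': no prefix
No violation found over all pairs.

YES -- this is a valid prefix code. No codeword is a prefix of any other codeword.


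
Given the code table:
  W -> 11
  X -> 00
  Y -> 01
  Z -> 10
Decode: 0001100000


Decoding:
00 -> X
01 -> Y
10 -> Z
00 -> X
00 -> X


Result: XYZXX


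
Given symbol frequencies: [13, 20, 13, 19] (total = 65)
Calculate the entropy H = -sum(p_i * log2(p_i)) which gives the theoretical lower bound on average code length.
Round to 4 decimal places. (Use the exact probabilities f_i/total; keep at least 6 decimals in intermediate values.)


Per-symbol terms -p_i * log2(p_i) with p_i = f_i/65:
  p = 13/65 = 0.200000: log2(p) = -2.321928, -p*log2(p) = 0.464386
  p = 20/65 = 0.307692: log2(p) = -1.700440, -p*log2(p) = 0.523212
  p = 13/65 = 0.200000: log2(p) = -2.321928, -p*log2(p) = 0.464386
  p = 19/65 = 0.292308: log2(p) = -1.774440, -p*log2(p) = 0.518683
H = 0.464386 + 0.523212 + 0.464386 + 0.518683 = 1.970667

H = 1.9707 bits/symbol


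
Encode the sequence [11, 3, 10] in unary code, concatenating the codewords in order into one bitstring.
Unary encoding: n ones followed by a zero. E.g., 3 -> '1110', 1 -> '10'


Encode each number as n ones followed by a terminating 0:
  11 -> 111111111110 (12 bits)
  3 -> 1110 (4 bits)
  10 -> 11111111110 (11 bits)
Total length = 12 + 4 + 11 = 27 bits.

Unary([11, 3, 10]) = 111111111110111011111111110 (27 bits)


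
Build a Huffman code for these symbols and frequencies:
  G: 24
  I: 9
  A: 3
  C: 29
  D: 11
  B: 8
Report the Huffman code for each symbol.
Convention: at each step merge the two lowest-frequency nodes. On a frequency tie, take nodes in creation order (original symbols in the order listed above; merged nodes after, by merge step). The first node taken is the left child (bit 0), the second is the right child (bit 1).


Huffman tree construction:
Step 1: Merge A(3) + B(8) = 11
Step 2: Merge I(9) + D(11) = 20
Step 3: Merge (A+B)(11) + (I+D)(20) = 31
Step 4: Merge G(24) + C(29) = 53
Step 5: Merge ((A+B)+(I+D))(31) + (G+C)(53) = 84
Read each symbol's code off the tree from the root (left child = 0, right child = 1).

Codes:
  G: 10 (length 2)
  I: 010 (length 3)
  A: 000 (length 3)
  C: 11 (length 2)
  D: 011 (length 3)
  B: 001 (length 3)
Average code length: 199/84 = 2.3690 bits/symbol


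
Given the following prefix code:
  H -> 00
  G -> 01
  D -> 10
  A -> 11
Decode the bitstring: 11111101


Decoding step by step:
Bits 11 -> A
Bits 11 -> A
Bits 11 -> A
Bits 01 -> G


Decoded message: AAAG


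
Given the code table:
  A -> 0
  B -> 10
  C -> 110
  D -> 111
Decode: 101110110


Decoding:
10 -> B
111 -> D
0 -> A
110 -> C


Result: BDAC


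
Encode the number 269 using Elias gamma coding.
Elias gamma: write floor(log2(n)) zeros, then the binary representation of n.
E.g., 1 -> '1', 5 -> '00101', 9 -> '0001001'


num_bits = floor(log2(269)) + 1 = 9
leading_zeros = num_bits - 1 = 8
binary(269) = 100001101

Elias gamma(269) = '00000000' + '100001101' = 00000000100001101 (17 bits)


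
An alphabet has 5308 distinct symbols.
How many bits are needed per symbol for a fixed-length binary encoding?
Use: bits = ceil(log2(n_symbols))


log2(5308) = 12.374
Bracket: 2^12 = 4096 < 5308 <= 2^13 = 8192
So ceil(log2(5308)) = 13

bits = ceil(log2(5308)) = ceil(12.374) = 13 bits


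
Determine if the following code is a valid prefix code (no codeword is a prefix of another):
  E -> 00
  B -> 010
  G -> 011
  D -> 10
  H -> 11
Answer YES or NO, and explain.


Checking each pair (does one codeword prefix another?):
  E='00' vs B='010': no prefix
  E='00' vs G='011': no prefix
  E='00' vs D='10': no prefix
  E='00' vs H='11': no prefix
  B='010' vs E='00': no prefix
  B='010' vs G='011': no prefix
  B='010' vs D='10': no prefix
  B='010' vs H='11': no prefix
  G='011' vs E='00': no prefix
  G='011' vs B='010': no prefix
  G='011' vs D='10': no prefix
  G='011' vs H='11': no prefix
  D='10' vs E='00': no prefix
  D='10' vs B='010': no prefix
  D='10' vs G='011': no prefix
  D='10' vs H='11': no prefix
  H='11' vs E='00': no prefix
  H='11' vs B='010': no prefix
  H='11' vs G='011': no prefix
  H='11' vs D='10': no prefix
No violation found over all pairs.

YES -- this is a valid prefix code. No codeword is a prefix of any other codeword.


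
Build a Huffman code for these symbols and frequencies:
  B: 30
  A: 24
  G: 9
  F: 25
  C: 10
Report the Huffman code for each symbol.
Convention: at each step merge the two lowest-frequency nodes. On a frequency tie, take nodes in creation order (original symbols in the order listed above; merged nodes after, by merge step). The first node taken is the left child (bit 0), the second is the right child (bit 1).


Huffman tree construction:
Step 1: Merge G(9) + C(10) = 19
Step 2: Merge (G+C)(19) + A(24) = 43
Step 3: Merge F(25) + B(30) = 55
Step 4: Merge ((G+C)+A)(43) + (F+B)(55) = 98
Read each symbol's code off the tree from the root (left child = 0, right child = 1).

Codes:
  B: 11 (length 2)
  A: 01 (length 2)
  G: 000 (length 3)
  F: 10 (length 2)
  C: 001 (length 3)
Average code length: 215/98 = 2.1939 bits/symbol


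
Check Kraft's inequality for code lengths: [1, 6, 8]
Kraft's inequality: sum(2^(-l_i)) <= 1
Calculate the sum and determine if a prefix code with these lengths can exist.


Sum = 2^(-1) + 2^(-6) + 2^(-8)
    = 0.5 + 0.015625 + 0.00390625
    = 133/256 = 0.51953125
Since 0.51953125 <= 1, Kraft's inequality IS satisfied.
A prefix code with these lengths CAN exist.

Kraft sum = 0.51953125. Satisfied.


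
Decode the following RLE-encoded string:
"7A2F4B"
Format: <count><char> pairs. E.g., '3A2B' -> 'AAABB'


Expanding each <count><char> pair:
  7A -> 'AAAAAAA'
  2F -> 'FF'
  4B -> 'BBBB'

Decoded = AAAAAAAFFBBBB


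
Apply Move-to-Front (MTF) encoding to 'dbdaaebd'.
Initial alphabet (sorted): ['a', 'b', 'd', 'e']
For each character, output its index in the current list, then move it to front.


MTF encoding:
'd': index 2 in ['a', 'b', 'd', 'e'] -> ['d', 'a', 'b', 'e']
'b': index 2 in ['d', 'a', 'b', 'e'] -> ['b', 'd', 'a', 'e']
'd': index 1 in ['b', 'd', 'a', 'e'] -> ['d', 'b', 'a', 'e']
'a': index 2 in ['d', 'b', 'a', 'e'] -> ['a', 'd', 'b', 'e']
'a': index 0 in ['a', 'd', 'b', 'e'] -> ['a', 'd', 'b', 'e']
'e': index 3 in ['a', 'd', 'b', 'e'] -> ['e', 'a', 'd', 'b']
'b': index 3 in ['e', 'a', 'd', 'b'] -> ['b', 'e', 'a', 'd']
'd': index 3 in ['b', 'e', 'a', 'd'] -> ['d', 'b', 'e', 'a']


Output: [2, 2, 1, 2, 0, 3, 3, 3]


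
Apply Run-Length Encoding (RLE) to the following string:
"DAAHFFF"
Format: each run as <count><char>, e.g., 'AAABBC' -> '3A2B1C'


Scanning runs left to right:
  i=0: run of 'D' x 1 -> '1D'
  i=1: run of 'A' x 2 -> '2A'
  i=3: run of 'H' x 1 -> '1H'
  i=4: run of 'F' x 3 -> '3F'

RLE = 1D2A1H3F


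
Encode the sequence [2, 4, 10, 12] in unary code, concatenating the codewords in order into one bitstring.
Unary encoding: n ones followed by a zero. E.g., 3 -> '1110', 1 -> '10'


Encode each number as n ones followed by a terminating 0:
  2 -> 110 (3 bits)
  4 -> 11110 (5 bits)
  10 -> 11111111110 (11 bits)
  12 -> 1111111111110 (13 bits)
Total length = 3 + 5 + 11 + 13 = 32 bits.

Unary([2, 4, 10, 12]) = 11011110111111111101111111111110 (32 bits)


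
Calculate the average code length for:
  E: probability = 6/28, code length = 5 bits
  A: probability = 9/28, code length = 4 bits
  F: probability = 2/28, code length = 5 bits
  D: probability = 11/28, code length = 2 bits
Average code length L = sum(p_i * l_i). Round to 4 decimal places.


Weighted contributions p_i * l_i:
  E: (6/28) * 5 = 30/28
  A: (9/28) * 4 = 36/28
  F: (2/28) * 5 = 10/28
  D: (11/28) * 2 = 22/28
Sum = (30 + 36 + 10 + 22)/28 = 98/28

L = 98/28 = 3.5000 bits/symbol


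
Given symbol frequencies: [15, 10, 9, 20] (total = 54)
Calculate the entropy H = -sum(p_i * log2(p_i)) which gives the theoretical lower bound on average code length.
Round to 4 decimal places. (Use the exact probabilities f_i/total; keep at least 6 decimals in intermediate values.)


Per-symbol terms -p_i * log2(p_i) with p_i = f_i/54:
  p = 15/54 = 0.277778: log2(p) = -1.847997, -p*log2(p) = 0.513332
  p = 10/54 = 0.185185: log2(p) = -2.432959, -p*log2(p) = 0.450548
  p = 9/54 = 0.166667: log2(p) = -2.584963, -p*log2(p) = 0.430827
  p = 20/54 = 0.370370: log2(p) = -1.432959, -p*log2(p) = 0.530726
H = 0.513332 + 0.450548 + 0.430827 + 0.530726 = 1.925433

H = 1.9254 bits/symbol


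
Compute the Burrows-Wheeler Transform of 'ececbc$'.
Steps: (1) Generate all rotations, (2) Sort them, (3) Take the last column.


Rotations (sorted):
  0: $ececbc -> last char: c
  1: bc$ecec -> last char: c
  2: c$ececb -> last char: b
  3: cbc$ece -> last char: e
  4: cecbc$e -> last char: e
  5: ecbc$ec -> last char: c
  6: ececbc$ -> last char: $


BWT = ccbeec$


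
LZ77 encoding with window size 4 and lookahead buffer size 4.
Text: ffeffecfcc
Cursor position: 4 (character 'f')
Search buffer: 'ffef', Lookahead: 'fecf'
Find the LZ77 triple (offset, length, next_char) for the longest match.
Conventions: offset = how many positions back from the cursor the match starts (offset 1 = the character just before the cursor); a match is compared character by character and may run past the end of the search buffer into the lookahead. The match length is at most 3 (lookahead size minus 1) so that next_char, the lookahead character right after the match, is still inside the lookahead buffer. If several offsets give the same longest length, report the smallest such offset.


Try each offset into the search buffer:
  offset=1 (pos 3, char 'f'): match length 1
  offset=2 (pos 2, char 'e'): match length 0
  offset=3 (pos 1, char 'f'): match length 2
  offset=4 (pos 0, char 'f'): match length 1
Longest match has length 2 at offset 3.
next_char = character at position 4 + 2 = 6 -> 'c'

Best match: offset=3, length=2 (matching 'fe' starting at position 1)
LZ77 triple: (3, 2, 'c')


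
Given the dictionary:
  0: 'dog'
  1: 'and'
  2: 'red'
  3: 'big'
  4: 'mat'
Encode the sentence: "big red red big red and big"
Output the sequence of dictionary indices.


Look up each word in the dictionary:
  'big' -> 3
  'red' -> 2
  'red' -> 2
  'big' -> 3
  'red' -> 2
  'and' -> 1
  'big' -> 3

Encoded: [3, 2, 2, 3, 2, 1, 3]


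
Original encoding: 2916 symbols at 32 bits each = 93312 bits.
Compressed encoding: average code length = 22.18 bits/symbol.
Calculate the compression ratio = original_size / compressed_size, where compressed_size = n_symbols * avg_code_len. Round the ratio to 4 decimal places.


original_size = n_symbols * orig_bits = 2916 * 32 = 93312 bits
compressed_size = n_symbols * avg_code_len = 2916 * 22.18 = 64676.88 bits
ratio = original_size / compressed_size = 93312 / 64676.88 = 1.4427

Compression ratio = 1.4427


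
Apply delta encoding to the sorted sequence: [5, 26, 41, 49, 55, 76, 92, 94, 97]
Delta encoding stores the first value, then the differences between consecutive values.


First value: 5
Deltas:
  26 - 5 = 21
  41 - 26 = 15
  49 - 41 = 8
  55 - 49 = 6
  76 - 55 = 21
  92 - 76 = 16
  94 - 92 = 2
  97 - 94 = 3


Delta encoded: [5, 21, 15, 8, 6, 21, 16, 2, 3]


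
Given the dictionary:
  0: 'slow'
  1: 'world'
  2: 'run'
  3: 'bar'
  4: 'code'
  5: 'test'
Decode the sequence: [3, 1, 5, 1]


Look up each index in the dictionary:
  3 -> 'bar'
  1 -> 'world'
  5 -> 'test'
  1 -> 'world'

Decoded: "bar world test world"


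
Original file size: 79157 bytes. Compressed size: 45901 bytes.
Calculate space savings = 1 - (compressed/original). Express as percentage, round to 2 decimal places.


ratio = compressed/original = 45901/79157 = 0.579873
savings = 1 - ratio = 1 - 0.579873 = 0.420127
as a percentage: 0.420127 * 100 = 42.01%

Space savings = 1 - 45901/79157 = 42.01%


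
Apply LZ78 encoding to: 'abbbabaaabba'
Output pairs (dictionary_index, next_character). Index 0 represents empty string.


LZ78 encoding steps:
Dictionary: {0: ''}
Step 1: w='' (idx 0), next='a' -> output (0, 'a'), add 'a' as idx 1
Step 2: w='' (idx 0), next='b' -> output (0, 'b'), add 'b' as idx 2
Step 3: w='b' (idx 2), next='b' -> output (2, 'b'), add 'bb' as idx 3
Step 4: w='a' (idx 1), next='b' -> output (1, 'b'), add 'ab' as idx 4
Step 5: w='a' (idx 1), next='a' -> output (1, 'a'), add 'aa' as idx 5
Step 6: w='ab' (idx 4), next='b' -> output (4, 'b'), add 'abb' as idx 6
Step 7: w='a' (idx 1), end of input -> output (1, '')


Encoded: [(0, 'a'), (0, 'b'), (2, 'b'), (1, 'b'), (1, 'a'), (4, 'b'), (1, '')]


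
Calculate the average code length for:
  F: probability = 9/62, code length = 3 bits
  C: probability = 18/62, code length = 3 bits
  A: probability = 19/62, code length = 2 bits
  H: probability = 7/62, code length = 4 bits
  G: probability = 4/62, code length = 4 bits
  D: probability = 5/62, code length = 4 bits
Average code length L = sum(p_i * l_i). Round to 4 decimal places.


Weighted contributions p_i * l_i:
  F: (9/62) * 3 = 27/62
  C: (18/62) * 3 = 54/62
  A: (19/62) * 2 = 38/62
  H: (7/62) * 4 = 28/62
  G: (4/62) * 4 = 16/62
  D: (5/62) * 4 = 20/62
Sum = (27 + 54 + 38 + 28 + 16 + 20)/62 = 183/62

L = 183/62 = 2.9516 bits/symbol


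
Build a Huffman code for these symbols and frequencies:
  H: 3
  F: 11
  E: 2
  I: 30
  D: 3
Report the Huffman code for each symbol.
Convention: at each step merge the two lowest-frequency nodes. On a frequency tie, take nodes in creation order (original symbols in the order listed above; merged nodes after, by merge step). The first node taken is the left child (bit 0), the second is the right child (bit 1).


Huffman tree construction:
Step 1: Merge E(2) + H(3) = 5
Step 2: Merge D(3) + (E+H)(5) = 8
Step 3: Merge (D+(E+H))(8) + F(11) = 19
Step 4: Merge ((D+(E+H))+F)(19) + I(30) = 49
Read each symbol's code off the tree from the root (left child = 0, right child = 1).

Codes:
  H: 0011 (length 4)
  F: 01 (length 2)
  E: 0010 (length 4)
  I: 1 (length 1)
  D: 000 (length 3)
Average code length: 81/49 = 1.6531 bits/symbol


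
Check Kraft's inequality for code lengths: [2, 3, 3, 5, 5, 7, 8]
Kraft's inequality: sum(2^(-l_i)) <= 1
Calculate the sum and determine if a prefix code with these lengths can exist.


Sum = 2^(-2) + 2^(-3) + 2^(-3) + 2^(-5) + 2^(-5) + 2^(-7) + 2^(-8)
    = 0.25 + 0.125 + 0.125 + 0.03125 + 0.03125 + 0.0078125 + 0.00390625
    = 147/256 = 0.57421875
Since 0.57421875 <= 1, Kraft's inequality IS satisfied.
A prefix code with these lengths CAN exist.

Kraft sum = 0.57421875. Satisfied.


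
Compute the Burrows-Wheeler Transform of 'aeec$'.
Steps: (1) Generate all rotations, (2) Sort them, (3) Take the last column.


Rotations (sorted):
  0: $aeec -> last char: c
  1: aeec$ -> last char: $
  2: c$aee -> last char: e
  3: ec$ae -> last char: e
  4: eec$a -> last char: a


BWT = c$eea


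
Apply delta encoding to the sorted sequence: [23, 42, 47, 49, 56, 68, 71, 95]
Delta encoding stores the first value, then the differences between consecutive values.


First value: 23
Deltas:
  42 - 23 = 19
  47 - 42 = 5
  49 - 47 = 2
  56 - 49 = 7
  68 - 56 = 12
  71 - 68 = 3
  95 - 71 = 24


Delta encoded: [23, 19, 5, 2, 7, 12, 3, 24]


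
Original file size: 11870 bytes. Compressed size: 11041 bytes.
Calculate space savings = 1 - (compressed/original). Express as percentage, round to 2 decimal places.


ratio = compressed/original = 11041/11870 = 0.93016
savings = 1 - ratio = 1 - 0.93016 = 0.06984
as a percentage: 0.06984 * 100 = 6.98%

Space savings = 1 - 11041/11870 = 6.98%


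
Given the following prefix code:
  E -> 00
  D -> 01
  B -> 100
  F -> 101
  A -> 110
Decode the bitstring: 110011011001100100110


Decoding step by step:
Bits 110 -> A
Bits 01 -> D
Bits 101 -> F
Bits 100 -> B
Bits 110 -> A
Bits 01 -> D
Bits 00 -> E
Bits 110 -> A


Decoded message: ADFBADEA


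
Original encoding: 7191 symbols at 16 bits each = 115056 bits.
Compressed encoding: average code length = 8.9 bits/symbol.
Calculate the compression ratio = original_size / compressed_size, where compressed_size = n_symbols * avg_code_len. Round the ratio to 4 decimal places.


original_size = n_symbols * orig_bits = 7191 * 16 = 115056 bits
compressed_size = n_symbols * avg_code_len = 7191 * 8.9 = 63999.9 bits
ratio = original_size / compressed_size = 115056 / 63999.9 = 1.7978

Compression ratio = 1.7978


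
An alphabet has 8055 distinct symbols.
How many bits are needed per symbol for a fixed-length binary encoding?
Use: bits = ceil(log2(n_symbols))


log2(8055) = 12.9757
Bracket: 2^12 = 4096 < 8055 <= 2^13 = 8192
So ceil(log2(8055)) = 13

bits = ceil(log2(8055)) = ceil(12.9757) = 13 bits


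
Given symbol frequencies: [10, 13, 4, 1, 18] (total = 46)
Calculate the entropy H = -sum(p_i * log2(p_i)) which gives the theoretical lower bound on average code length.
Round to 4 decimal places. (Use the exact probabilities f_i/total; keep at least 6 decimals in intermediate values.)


Per-symbol terms -p_i * log2(p_i) with p_i = f_i/46:
  p = 10/46 = 0.217391: log2(p) = -2.201634, -p*log2(p) = 0.478616
  p = 13/46 = 0.282609: log2(p) = -1.823122, -p*log2(p) = 0.515230
  p = 4/46 = 0.086957: log2(p) = -3.523562, -p*log2(p) = 0.306397
  p = 1/46 = 0.021739: log2(p) = -5.523562, -p*log2(p) = 0.120077
  p = 18/46 = 0.391304: log2(p) = -1.353637, -p*log2(p) = 0.529684
H = 0.478616 + 0.515230 + 0.306397 + 0.120077 + 0.529684 = 1.950004

H = 1.95 bits/symbol


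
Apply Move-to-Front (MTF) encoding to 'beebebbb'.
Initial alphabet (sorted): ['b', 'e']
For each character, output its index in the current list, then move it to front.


MTF encoding:
'b': index 0 in ['b', 'e'] -> ['b', 'e']
'e': index 1 in ['b', 'e'] -> ['e', 'b']
'e': index 0 in ['e', 'b'] -> ['e', 'b']
'b': index 1 in ['e', 'b'] -> ['b', 'e']
'e': index 1 in ['b', 'e'] -> ['e', 'b']
'b': index 1 in ['e', 'b'] -> ['b', 'e']
'b': index 0 in ['b', 'e'] -> ['b', 'e']
'b': index 0 in ['b', 'e'] -> ['b', 'e']


Output: [0, 1, 0, 1, 1, 1, 0, 0]


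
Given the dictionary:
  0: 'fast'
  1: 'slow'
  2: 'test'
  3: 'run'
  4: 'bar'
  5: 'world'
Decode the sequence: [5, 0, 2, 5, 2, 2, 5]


Look up each index in the dictionary:
  5 -> 'world'
  0 -> 'fast'
  2 -> 'test'
  5 -> 'world'
  2 -> 'test'
  2 -> 'test'
  5 -> 'world'

Decoded: "world fast test world test test world"


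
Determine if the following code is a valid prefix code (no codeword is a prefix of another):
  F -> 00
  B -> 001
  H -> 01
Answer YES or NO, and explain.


Checking each pair (does one codeword prefix another?):
  F='00' vs B='001': prefix -- VIOLATION

NO -- this is NOT a valid prefix code. F (00) is a prefix of B (001).


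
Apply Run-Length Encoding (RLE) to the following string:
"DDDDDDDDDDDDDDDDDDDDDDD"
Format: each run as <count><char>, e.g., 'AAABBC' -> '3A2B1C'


Scanning runs left to right:
  i=0: run of 'D' x 23 -> '23D'

RLE = 23D


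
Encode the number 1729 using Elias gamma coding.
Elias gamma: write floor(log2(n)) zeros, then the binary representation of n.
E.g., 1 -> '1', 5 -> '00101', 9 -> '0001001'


num_bits = floor(log2(1729)) + 1 = 11
leading_zeros = num_bits - 1 = 10
binary(1729) = 11011000001

Elias gamma(1729) = '0000000000' + '11011000001' = 000000000011011000001 (21 bits)


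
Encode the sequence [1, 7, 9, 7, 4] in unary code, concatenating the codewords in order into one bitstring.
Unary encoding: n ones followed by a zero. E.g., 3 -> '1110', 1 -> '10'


Encode each number as n ones followed by a terminating 0:
  1 -> 10 (2 bits)
  7 -> 11111110 (8 bits)
  9 -> 1111111110 (10 bits)
  7 -> 11111110 (8 bits)
  4 -> 11110 (5 bits)
Total length = 2 + 8 + 10 + 8 + 5 = 33 bits.

Unary([1, 7, 9, 7, 4]) = 101111111011111111101111111011110 (33 bits)


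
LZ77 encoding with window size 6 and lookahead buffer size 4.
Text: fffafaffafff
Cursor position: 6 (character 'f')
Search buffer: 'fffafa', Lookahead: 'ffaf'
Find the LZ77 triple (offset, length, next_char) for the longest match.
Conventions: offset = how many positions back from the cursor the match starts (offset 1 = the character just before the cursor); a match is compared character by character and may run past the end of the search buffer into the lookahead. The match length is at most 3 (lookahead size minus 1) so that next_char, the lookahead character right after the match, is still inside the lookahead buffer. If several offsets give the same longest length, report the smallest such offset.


Try each offset into the search buffer:
  offset=1 (pos 5, char 'a'): match length 0
  offset=2 (pos 4, char 'f'): match length 1
  offset=3 (pos 3, char 'a'): match length 0
  offset=4 (pos 2, char 'f'): match length 1
  offset=5 (pos 1, char 'f'): match length 3
  offset=6 (pos 0, char 'f'): match length 2
Longest match has length 3 at offset 5.
next_char = character at position 6 + 3 = 9 -> 'f'

Best match: offset=5, length=3 (matching 'ffa' starting at position 1)
LZ77 triple: (5, 3, 'f')


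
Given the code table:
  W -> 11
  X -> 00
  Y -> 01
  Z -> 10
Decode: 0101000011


Decoding:
01 -> Y
01 -> Y
00 -> X
00 -> X
11 -> W


Result: YYXXW


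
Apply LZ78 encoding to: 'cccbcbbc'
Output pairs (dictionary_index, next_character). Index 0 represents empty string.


LZ78 encoding steps:
Dictionary: {0: ''}
Step 1: w='' (idx 0), next='c' -> output (0, 'c'), add 'c' as idx 1
Step 2: w='c' (idx 1), next='c' -> output (1, 'c'), add 'cc' as idx 2
Step 3: w='' (idx 0), next='b' -> output (0, 'b'), add 'b' as idx 3
Step 4: w='c' (idx 1), next='b' -> output (1, 'b'), add 'cb' as idx 4
Step 5: w='b' (idx 3), next='c' -> output (3, 'c'), add 'bc' as idx 5


Encoded: [(0, 'c'), (1, 'c'), (0, 'b'), (1, 'b'), (3, 'c')]


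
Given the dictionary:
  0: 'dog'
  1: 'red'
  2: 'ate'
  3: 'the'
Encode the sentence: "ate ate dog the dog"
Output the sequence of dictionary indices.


Look up each word in the dictionary:
  'ate' -> 2
  'ate' -> 2
  'dog' -> 0
  'the' -> 3
  'dog' -> 0

Encoded: [2, 2, 0, 3, 0]


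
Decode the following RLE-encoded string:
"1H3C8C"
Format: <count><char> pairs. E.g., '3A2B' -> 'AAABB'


Expanding each <count><char> pair:
  1H -> 'H'
  3C -> 'CCC'
  8C -> 'CCCCCCCC'

Decoded = HCCCCCCCCCCC


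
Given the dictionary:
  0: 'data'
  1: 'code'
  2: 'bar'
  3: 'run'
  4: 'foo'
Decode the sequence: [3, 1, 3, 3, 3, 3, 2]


Look up each index in the dictionary:
  3 -> 'run'
  1 -> 'code'
  3 -> 'run'
  3 -> 'run'
  3 -> 'run'
  3 -> 'run'
  2 -> 'bar'

Decoded: "run code run run run run bar"


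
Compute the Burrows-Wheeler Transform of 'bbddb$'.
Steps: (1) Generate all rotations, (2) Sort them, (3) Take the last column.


Rotations (sorted):
  0: $bbddb -> last char: b
  1: b$bbdd -> last char: d
  2: bbddb$ -> last char: $
  3: bddb$b -> last char: b
  4: db$bbd -> last char: d
  5: ddb$bb -> last char: b


BWT = bd$bdb


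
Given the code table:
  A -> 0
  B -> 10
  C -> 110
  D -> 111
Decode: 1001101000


Decoding:
10 -> B
0 -> A
110 -> C
10 -> B
0 -> A
0 -> A


Result: BACBAA


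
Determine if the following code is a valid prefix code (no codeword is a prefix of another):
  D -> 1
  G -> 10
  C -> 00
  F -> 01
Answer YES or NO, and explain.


Checking each pair (does one codeword prefix another?):
  D='1' vs G='10': prefix -- VIOLATION

NO -- this is NOT a valid prefix code. D (1) is a prefix of G (10).


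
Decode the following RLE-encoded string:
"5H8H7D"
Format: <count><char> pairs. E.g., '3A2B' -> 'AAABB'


Expanding each <count><char> pair:
  5H -> 'HHHHH'
  8H -> 'HHHHHHHH'
  7D -> 'DDDDDDD'

Decoded = HHHHHHHHHHHHHDDDDDDD


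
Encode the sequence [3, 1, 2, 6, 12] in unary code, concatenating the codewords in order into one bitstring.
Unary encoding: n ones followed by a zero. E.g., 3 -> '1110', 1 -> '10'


Encode each number as n ones followed by a terminating 0:
  3 -> 1110 (4 bits)
  1 -> 10 (2 bits)
  2 -> 110 (3 bits)
  6 -> 1111110 (7 bits)
  12 -> 1111111111110 (13 bits)
Total length = 4 + 2 + 3 + 7 + 13 = 29 bits.

Unary([3, 1, 2, 6, 12]) = 11101011011111101111111111110 (29 bits)


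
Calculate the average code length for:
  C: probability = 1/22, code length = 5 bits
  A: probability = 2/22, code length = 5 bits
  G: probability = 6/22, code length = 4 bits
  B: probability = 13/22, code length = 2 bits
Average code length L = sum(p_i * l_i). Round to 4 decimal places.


Weighted contributions p_i * l_i:
  C: (1/22) * 5 = 5/22
  A: (2/22) * 5 = 10/22
  G: (6/22) * 4 = 24/22
  B: (13/22) * 2 = 26/22
Sum = (5 + 10 + 24 + 26)/22 = 65/22

L = 65/22 = 2.9545 bits/symbol


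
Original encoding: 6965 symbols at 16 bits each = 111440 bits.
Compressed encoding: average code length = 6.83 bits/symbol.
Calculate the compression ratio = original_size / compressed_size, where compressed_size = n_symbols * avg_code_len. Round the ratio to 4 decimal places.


original_size = n_symbols * orig_bits = 6965 * 16 = 111440 bits
compressed_size = n_symbols * avg_code_len = 6965 * 6.83 = 47570.95 bits
ratio = original_size / compressed_size = 111440 / 47570.95 = 2.3426

Compression ratio = 2.3426


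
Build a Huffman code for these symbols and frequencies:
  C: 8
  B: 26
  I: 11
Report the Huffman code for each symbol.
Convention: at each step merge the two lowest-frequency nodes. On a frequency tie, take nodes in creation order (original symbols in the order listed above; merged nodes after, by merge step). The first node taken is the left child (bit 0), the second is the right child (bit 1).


Huffman tree construction:
Step 1: Merge C(8) + I(11) = 19
Step 2: Merge (C+I)(19) + B(26) = 45
Read each symbol's code off the tree from the root (left child = 0, right child = 1).

Codes:
  C: 00 (length 2)
  B: 1 (length 1)
  I: 01 (length 2)
Average code length: 64/45 = 1.4222 bits/symbol


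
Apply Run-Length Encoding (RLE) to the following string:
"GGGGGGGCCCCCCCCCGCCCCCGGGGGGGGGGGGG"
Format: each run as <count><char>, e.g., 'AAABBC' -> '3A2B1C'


Scanning runs left to right:
  i=0: run of 'G' x 7 -> '7G'
  i=7: run of 'C' x 9 -> '9C'
  i=16: run of 'G' x 1 -> '1G'
  i=17: run of 'C' x 5 -> '5C'
  i=22: run of 'G' x 13 -> '13G'

RLE = 7G9C1G5C13G


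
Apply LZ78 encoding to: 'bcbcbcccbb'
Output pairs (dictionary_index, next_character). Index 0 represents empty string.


LZ78 encoding steps:
Dictionary: {0: ''}
Step 1: w='' (idx 0), next='b' -> output (0, 'b'), add 'b' as idx 1
Step 2: w='' (idx 0), next='c' -> output (0, 'c'), add 'c' as idx 2
Step 3: w='b' (idx 1), next='c' -> output (1, 'c'), add 'bc' as idx 3
Step 4: w='bc' (idx 3), next='c' -> output (3, 'c'), add 'bcc' as idx 4
Step 5: w='c' (idx 2), next='b' -> output (2, 'b'), add 'cb' as idx 5
Step 6: w='b' (idx 1), end of input -> output (1, '')


Encoded: [(0, 'b'), (0, 'c'), (1, 'c'), (3, 'c'), (2, 'b'), (1, '')]


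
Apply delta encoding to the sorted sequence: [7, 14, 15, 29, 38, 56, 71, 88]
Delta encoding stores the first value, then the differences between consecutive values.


First value: 7
Deltas:
  14 - 7 = 7
  15 - 14 = 1
  29 - 15 = 14
  38 - 29 = 9
  56 - 38 = 18
  71 - 56 = 15
  88 - 71 = 17


Delta encoded: [7, 7, 1, 14, 9, 18, 15, 17]


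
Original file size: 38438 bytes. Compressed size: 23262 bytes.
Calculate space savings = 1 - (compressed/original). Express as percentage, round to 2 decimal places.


ratio = compressed/original = 23262/38438 = 0.605182
savings = 1 - ratio = 1 - 0.605182 = 0.394818
as a percentage: 0.394818 * 100 = 39.48%

Space savings = 1 - 23262/38438 = 39.48%
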